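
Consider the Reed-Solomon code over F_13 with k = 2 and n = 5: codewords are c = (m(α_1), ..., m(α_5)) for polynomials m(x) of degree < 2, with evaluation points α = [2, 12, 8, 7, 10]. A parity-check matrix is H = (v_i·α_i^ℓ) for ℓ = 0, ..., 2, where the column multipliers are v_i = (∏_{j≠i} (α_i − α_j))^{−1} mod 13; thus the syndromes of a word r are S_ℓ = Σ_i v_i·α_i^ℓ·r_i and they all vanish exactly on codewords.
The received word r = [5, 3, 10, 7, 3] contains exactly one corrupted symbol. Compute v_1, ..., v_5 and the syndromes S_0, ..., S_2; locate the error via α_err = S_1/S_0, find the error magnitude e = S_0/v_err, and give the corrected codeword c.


S = (2, 11, 2), error at position 2, error magnitude e = 7, c = [5, 9, 10, 7, 3].

Step 1: column multipliers v_i = (∏_{j≠i}(α_i − α_j))^{−1} mod 13.
  i = 1 (α = 2): (2−12)(2−8)(2−7)(2−10) = (−10)·(−6)·(−5)·(−8) = 2400 ≡ 8, so v_1 = 8^{−1} = 5 (mod 13).
  i = 2 (α = 12): (12−2)(12−8)(12−7)(12−10) = 10·4·5·2 = 400 ≡ 10, so v_2 = 10^{−1} = 4 (mod 13).
  i = 3 (α = 8): (8−2)(8−12)(8−7)(8−10) = 6·(−4)·1·(−2) = 48 ≡ 9, so v_3 = 9^{−1} = 3 (mod 13).
  i = 4 (α = 7): (7−2)(7−12)(7−8)(7−10) = 5·(−5)·(−1)·(−3) = −75 ≡ 3, so v_4 = 3^{−1} = 9 (mod 13).
  i = 5 (α = 10): (10−2)(10−12)(10−8)(10−7) = 8·(−2)·2·3 = −96 ≡ 8, so v_5 = 8^{−1} = 5 (mod 13).
  v = [5, 4, 3, 9, 5].
Step 2: syndromes of r = [5, 3, 10, 7, 3] (all sums mod 13).
  S_0 = Σ v_i r_i = 5·5 + 4·3 + 3·10 + 9·7 + 5·3 = 145 ≡ 2.
  S_1 = Σ v_i α_i r_i = 5·2·5 + 4·12·3 + 3·8·10 + 9·7·7 + 5·10·3 = 1025 ≡ 11.
  α_i^2 mod 13 = [4, 1, 12, 10, 9].
  S_2 = Σ v_i α_i^2 r_i = 5·4·5 + 4·1·3 + 3·12·10 + 9·10·7 + 5·9·3 = 1237 ≡ 2.
  S = (2, 11, 2) ≠ 0, so r is not a codeword (an error is present).
Step 3: locate the error. For a single error e at position i, S_ℓ = v_i·e·α_i^ℓ, so α_err = S_1/S_0.
  S_0^{−1} = 2^{−1} = 7 (mod 13), so α_err = 11·7 = 77 ≡ 12 = α_2. Error position i = 2.
  Consistency check: S_2/S_1 = 2·6 = 12 ≡ 12 = α_err ✓ (single-error assumption holds).
Step 4: error magnitude e = S_0/v_2 = S_0·∏_{j≠2}(α_2 − α_j) = 2·10 = 20 ≡ 7 (mod 13).
Step 5: correct position 2: c_2 = r_2 − e = 3 − 7 ≡ 9 (mod 13). Hence c = [5, 9, 10, 7, 3].
  Check: interpolating c through the α_i gives m(x) = 12 + 3·x (degree < 2) with m(α_i) = c_i for every i, so c is indeed a codeword.


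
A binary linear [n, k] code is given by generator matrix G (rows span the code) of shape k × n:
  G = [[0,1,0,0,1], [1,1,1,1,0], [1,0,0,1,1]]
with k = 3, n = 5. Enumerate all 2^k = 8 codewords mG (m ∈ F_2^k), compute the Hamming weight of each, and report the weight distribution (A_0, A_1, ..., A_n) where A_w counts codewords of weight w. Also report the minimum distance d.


Weight distribution: A_0 = 1, A_1 = 1, A_2 = 1, A_3 = 3, A_4 = 2. Minimum distance d = 1.

Enumerate all 2^3 = 8 messages m ∈ F_2^3.
For each, compute codeword c = mG in F_2^5, then tally its weight.
  m = 000 → c = 00000, weight = 0.
  m = 100 → c = 01001, weight = 2.
  m = 010 → c = 11110, weight = 4.
  m = 110 → c = 10111, weight = 4.
  m = 001 → c = 10011, weight = 3.
  m = 101 → c = 11010, weight = 3.
  m = 011 → c = 01101, weight = 3.
  m = 111 → c = 00100, weight = 1.
Tally weights:
  weight 0: 1 codewords.
  weight 1: 1 codewords.
  weight 2: 1 codewords.
  weight 3: 3 codewords.
  weight 4: 2 codewords.
Minimum distance d = smallest w > 0 with A_w > 0 = 1.
Sanity: Σ A_w = 8 = 2^3 = 8 ✓.


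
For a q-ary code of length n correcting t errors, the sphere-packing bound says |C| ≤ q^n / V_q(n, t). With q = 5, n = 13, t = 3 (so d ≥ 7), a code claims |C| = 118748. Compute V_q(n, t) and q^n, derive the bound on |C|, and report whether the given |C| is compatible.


V_q(n, t) = 19605, q^n = 1220703125, Hamming bound = 62264, |C| = 118748 > bound (violated).

Step 1: Compute V_q(n, t) = Σ_{j=0}^3 C(n, j) (q−1)^j.
  j = 0: C(13,0)·(4)^0 = 1·1 = 1.
  j = 1: C(13,1)·(4)^1 = 13·4 = 52.
  j = 2: C(13,2)·(4)^2 = 78·16 = 1248.
  j = 3: C(13,3)·(4)^3 = 286·64 = 18304.
  V_q(n, t) = 1 + 52 + 1248 + 18304 = 19605.
Step 2: q^n = 5^13 = 1220703125.
Step 3: Hamming bound ⌊q^n / V_q(n,t)⌋ = ⌊1220703125/19605⌋ = 62264.
Step 4: Compare |C| = 118748 to 62264: violated.
The claimed |C| lies above the Hamming bound, so no 5-ary code of length 13 with d ≥ 7 can have 118748 codewords.


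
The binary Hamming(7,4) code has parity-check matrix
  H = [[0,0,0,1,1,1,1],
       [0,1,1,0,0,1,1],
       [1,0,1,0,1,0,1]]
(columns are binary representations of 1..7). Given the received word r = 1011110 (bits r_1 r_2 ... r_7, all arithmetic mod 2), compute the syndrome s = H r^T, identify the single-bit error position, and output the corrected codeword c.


s = (1, 0, 1)^T, error position = 5, corrected codeword c = 1011010

Compute s = H r^T mod 2 one row at a time:
  s_1 = 1 + 1 + 1 + 0 = 3 ≡ 1 (mod 2).
  s_2 = 0 + 1 + 1 + 0 = 2 ≡ 0 (mod 2).
  s_3 = 1 + 1 + 1 + 0 = 3 ≡ 1 (mod 2).
s = (1, 0, 1)^T — this equals column 5 of H (binary 101), so error is at position 5.
Correct: flip bit 5 of r = 1011110 to get c = 1011010.


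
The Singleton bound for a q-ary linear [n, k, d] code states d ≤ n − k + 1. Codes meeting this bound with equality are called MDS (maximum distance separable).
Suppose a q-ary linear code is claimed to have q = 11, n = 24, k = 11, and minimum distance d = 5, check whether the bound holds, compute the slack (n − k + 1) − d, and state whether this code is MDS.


Singleton RHS = n − k + 1 = 14, slack = 9, bound satisfied, not MDS.

Singleton bound: d ≤ n − k + 1.
Here n = 24, k = 11, so n − k + 1 = 14.
Given d = 5, check d ≤ 14: YES.
Slack = (n − k + 1) − d = 9.
The code is NOT MDS (slack = 9 > 0).
Description: the claimed parameters are [24, 11, 5]_11; such a code would be non-MDS.


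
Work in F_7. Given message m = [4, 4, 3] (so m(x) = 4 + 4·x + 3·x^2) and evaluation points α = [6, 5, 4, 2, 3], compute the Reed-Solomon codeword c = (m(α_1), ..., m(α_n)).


c = [3, 1, 5, 3, 1]

Message polynomial: m(x) = 4 + 4·x + 3·x^2 (mod 7).
For each evaluation point α_i, compute m(α_i) mod 7:
  α_1 = 6: Horner steps 3 → 1 → 3, so m(6) = 3.
  α_2 = 5: Horner steps 3 → 5 → 1, so m(5) = 1.
  α_3 = 4: Horner steps 3 → 2 → 5, so m(4) = 5.
  α_4 = 2: Horner steps 3 → 3 → 3, so m(2) = 3.
  α_5 = 3: Horner steps 3 → 6 → 1, so m(3) = 1.
Codeword c = [3, 1, 5, 3, 1] ∈ F_7^5.


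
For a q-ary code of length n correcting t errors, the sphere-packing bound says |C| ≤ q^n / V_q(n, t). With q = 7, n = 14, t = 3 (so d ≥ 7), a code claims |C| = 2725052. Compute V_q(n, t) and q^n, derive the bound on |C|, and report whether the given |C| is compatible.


V_q(n, t) = 81985, q^n = 678223072849, Hamming bound = 8272526, |C| = 2725052 ≤ bound (satisfied).

Step 1: Compute V_q(n, t) = Σ_{j=0}^3 C(n, j) (q−1)^j.
  j = 0: C(14,0)·(6)^0 = 1·1 = 1.
  j = 1: C(14,1)·(6)^1 = 14·6 = 84.
  j = 2: C(14,2)·(6)^2 = 91·36 = 3276.
  j = 3: C(14,3)·(6)^3 = 364·216 = 78624.
  V_q(n, t) = 1 + 84 + 3276 + 78624 = 81985.
Step 2: q^n = 7^14 = 678223072849.
Step 3: Hamming bound ⌊q^n / V_q(n,t)⌋ = ⌊678223072849/81985⌋ = 8272526.
Step 4: Compare |C| = 2725052 to 8272526: satisfied.
The claimed |C| lies below the Hamming bound.


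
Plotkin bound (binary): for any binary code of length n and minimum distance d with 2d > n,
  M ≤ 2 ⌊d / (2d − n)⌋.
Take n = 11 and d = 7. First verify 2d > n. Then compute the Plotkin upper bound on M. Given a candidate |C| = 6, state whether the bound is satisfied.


Plotkin bound M ≤ 4; given |C| = 6 > bound (violated).

Check applicability: 2d = 14, n = 11.
2d − n = 3 > 0, so Plotkin applies.
Compute d/(2d−n) = 7/3 ≈ 2.3333.
⌊d/(2d−n)⌋ = 2.
Plotkin bound: M ≤ 2·2 = 4.
Given |C| = 6, check: VIOLATED.
This |C| is above the Plotkin bound, so no binary code with n = 11, d = 7 and 6 codewords exists.


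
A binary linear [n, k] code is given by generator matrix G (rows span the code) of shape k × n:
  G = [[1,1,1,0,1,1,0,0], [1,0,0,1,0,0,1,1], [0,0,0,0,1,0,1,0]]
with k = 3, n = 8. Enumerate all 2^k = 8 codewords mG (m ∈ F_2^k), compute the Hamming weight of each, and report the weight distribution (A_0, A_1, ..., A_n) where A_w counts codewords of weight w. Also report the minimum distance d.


Weight distribution: A_0 = 1, A_2 = 1, A_4 = 2, A_5 = 3, A_7 = 1. Minimum distance d = 2.

Enumerate all 2^3 = 8 messages m ∈ F_2^3.
For each, compute codeword c = mG in F_2^8, then tally its weight.
  m = 000 → c = 00000000, weight = 0.
  m = 100 → c = 11101100, weight = 5.
  m = 010 → c = 10010011, weight = 4.
  m = 110 → c = 01111111, weight = 7.
  m = 001 → c = 00001010, weight = 2.
  m = 101 → c = 11100110, weight = 5.
  m = 011 → c = 10011001, weight = 4.
  m = 111 → c = 01110101, weight = 5.
Tally weights:
  weight 0: 1 codewords.
  weight 2: 1 codewords.
  weight 4: 2 codewords.
  weight 5: 3 codewords.
  weight 7: 1 codewords.
Minimum distance d = smallest w > 0 with A_w > 0 = 2.
Sanity: Σ A_w = 8 = 2^3 = 8 ✓.


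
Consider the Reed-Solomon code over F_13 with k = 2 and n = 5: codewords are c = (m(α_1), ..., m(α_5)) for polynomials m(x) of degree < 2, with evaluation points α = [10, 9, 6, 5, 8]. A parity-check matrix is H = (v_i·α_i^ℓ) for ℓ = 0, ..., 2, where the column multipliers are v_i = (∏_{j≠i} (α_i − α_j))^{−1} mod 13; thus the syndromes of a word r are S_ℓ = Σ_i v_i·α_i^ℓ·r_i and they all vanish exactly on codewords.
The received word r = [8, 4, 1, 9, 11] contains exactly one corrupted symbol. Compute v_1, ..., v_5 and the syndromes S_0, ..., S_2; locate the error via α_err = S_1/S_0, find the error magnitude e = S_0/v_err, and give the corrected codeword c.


S = (1, 9, 3), error at position 2, error magnitude e = 1, c = [8, 3, 1, 9, 11].

Step 1: column multipliers v_i = (∏_{j≠i}(α_i − α_j))^{−1} mod 13.
  i = 1 (α = 10): (10−9)(10−6)(10−5)(10−8) = 1·4·5·2 = 40 ≡ 1, so v_1 = 1^{−1} = 1 (mod 13).
  i = 2 (α = 9): (9−10)(9−6)(9−5)(9−8) = (−1)·3·4·1 = −12 ≡ 1, so v_2 = 1^{−1} = 1 (mod 13).
  i = 3 (α = 6): (6−10)(6−9)(6−5)(6−8) = (−4)·(−3)·1·(−2) = −24 ≡ 2, so v_3 = 2^{−1} = 7 (mod 13).
  i = 4 (α = 5): (5−10)(5−9)(5−6)(5−8) = (−5)·(−4)·(−1)·(−3) = 60 ≡ 8, so v_4 = 8^{−1} = 5 (mod 13).
  i = 5 (α = 8): (8−10)(8−9)(8−6)(8−5) = (−2)·(−1)·2·3 = 12 ≡ 12, so v_5 = 12^{−1} = 12 (mod 13).
  v = [1, 1, 7, 5, 12].
Step 2: syndromes of r = [8, 4, 1, 9, 11] (all sums mod 13).
  S_0 = Σ v_i r_i = 1·8 + 1·4 + 7·1 + 5·9 + 12·11 = 196 ≡ 1.
  S_1 = Σ v_i α_i r_i = 1·10·8 + 1·9·4 + 7·6·1 + 5·5·9 + 12·8·11 = 1439 ≡ 9.
  α_i^2 mod 13 = [9, 3, 10, 12, 12].
  S_2 = Σ v_i α_i^2 r_i = 1·9·8 + 1·3·4 + 7·10·1 + 5·12·9 + 12·12·11 = 2278 ≡ 3.
  S = (1, 9, 3) ≠ 0, so r is not a codeword (an error is present).
Step 3: locate the error. For a single error e at position i, S_ℓ = v_i·e·α_i^ℓ, so α_err = S_1/S_0.
  S_0^{−1} = 1^{−1} = 1 (mod 13), so α_err = 9·1 = 9 ≡ 9 = α_2. Error position i = 2.
  Consistency check: S_2/S_1 = 3·3 = 9 ≡ 9 = α_err ✓ (single-error assumption holds).
Step 4: error magnitude e = S_0/v_2 = S_0·∏_{j≠2}(α_2 − α_j) = 1·1 = 1 ≡ 1 (mod 13).
Step 5: correct position 2: c_2 = r_2 − e = 4 − 1 ≡ 3 (mod 13). Hence c = [8, 3, 1, 9, 11].
  Check: interpolating c through the α_i gives m(x) = 10 + 5·x (degree < 2) with m(α_i) = c_i for every i, so c is indeed a codeword.


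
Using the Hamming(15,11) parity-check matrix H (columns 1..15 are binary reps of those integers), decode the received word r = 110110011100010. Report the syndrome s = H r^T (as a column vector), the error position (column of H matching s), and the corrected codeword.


s = (0, 1, 1, 1)^T, error position = 7, corrected codeword c = 110110111100010

Compute s = H r^T mod 2 one row at a time:
  s_1 = 1 + 1 + 1 + 0 + 0 + 0 + 1 + 0 = 4 ≡ 0 (mod 2).
  s_2 = 1 + 1 + 0 + 0 + 0 + 0 + 1 + 0 = 3 ≡ 1 (mod 2).
  s_3 = 1 + 0 + 0 + 0 + 1 + 0 + 1 + 0 = 3 ≡ 1 (mod 2).
  s_4 = 1 + 0 + 1 + 0 + 1 + 0 + 0 + 0 = 3 ≡ 1 (mod 2).
s = (0, 1, 1, 1)^T — this equals column 7 of H (binary 0111), so error is at position 7.
Correct: flip bit 7 of r = 110110011100010 to get c = 110110111100010.


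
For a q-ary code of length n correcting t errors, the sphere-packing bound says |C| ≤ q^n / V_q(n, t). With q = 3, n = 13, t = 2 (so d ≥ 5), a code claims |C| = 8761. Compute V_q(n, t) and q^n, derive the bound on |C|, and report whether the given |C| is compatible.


V_q(n, t) = 339, q^n = 1594323, Hamming bound = 4703, |C| = 8761 > bound (violated).

Step 1: Compute V_q(n, t) = Σ_{j=0}^2 C(n, j) (q−1)^j.
  j = 0: C(13,0)·(2)^0 = 1·1 = 1.
  j = 1: C(13,1)·(2)^1 = 13·2 = 26.
  j = 2: C(13,2)·(2)^2 = 78·4 = 312.
  V_q(n, t) = 1 + 26 + 312 = 339.
Step 2: q^n = 3^13 = 1594323.
Step 3: Hamming bound ⌊q^n / V_q(n,t)⌋ = ⌊1594323/339⌋ = 4703.
Step 4: Compare |C| = 8761 to 4703: violated.
The claimed |C| lies above the Hamming bound, so no 3-ary code of length 13 with d ≥ 5 can have 8761 codewords.


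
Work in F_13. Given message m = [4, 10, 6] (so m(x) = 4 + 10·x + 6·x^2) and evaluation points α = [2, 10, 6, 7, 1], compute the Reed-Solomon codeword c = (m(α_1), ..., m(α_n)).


c = [9, 2, 7, 4, 7]

Message polynomial: m(x) = 4 + 10·x + 6·x^2 (mod 13).
For each evaluation point α_i, compute m(α_i) mod 13:
  α_1 = 2: Horner steps 6 → 9 → 9, so m(2) = 9.
  α_2 = 10: Horner steps 6 → 5 → 2, so m(10) = 2.
  α_3 = 6: Horner steps 6 → 7 → 7, so m(6) = 7.
  α_4 = 7: Horner steps 6 → 0 → 4, so m(7) = 4.
  α_5 = 1: Horner steps 6 → 3 → 7, so m(1) = 7.
Codeword c = [9, 2, 7, 4, 7] ∈ F_13^5.


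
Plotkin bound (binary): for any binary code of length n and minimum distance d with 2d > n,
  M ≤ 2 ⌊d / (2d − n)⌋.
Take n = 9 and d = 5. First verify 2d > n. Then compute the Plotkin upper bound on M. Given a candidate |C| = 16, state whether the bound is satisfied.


Plotkin bound M ≤ 10; given |C| = 16 > bound (violated).

Check applicability: 2d = 10, n = 9.
2d − n = 1 > 0, so Plotkin applies.
Compute d/(2d−n) = 5/1 ≈ 5.0000.
⌊d/(2d−n)⌋ = 5.
Plotkin bound: M ≤ 2·5 = 10.
Given |C| = 16, check: VIOLATED.
This |C| is above the Plotkin bound, so no binary code with n = 9, d = 5 and 16 codewords exists.


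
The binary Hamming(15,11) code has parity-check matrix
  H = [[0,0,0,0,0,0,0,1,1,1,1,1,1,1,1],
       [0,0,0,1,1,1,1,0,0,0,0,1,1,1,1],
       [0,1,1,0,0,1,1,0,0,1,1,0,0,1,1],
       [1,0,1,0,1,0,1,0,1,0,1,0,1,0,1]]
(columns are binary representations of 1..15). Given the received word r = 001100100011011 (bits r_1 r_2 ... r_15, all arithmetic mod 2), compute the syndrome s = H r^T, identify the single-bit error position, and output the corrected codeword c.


s = (0, 1, 1, 0)^T, error position = 6, corrected codeword c = 001101100011011

Compute s = H r^T mod 2 one row at a time:
  s_1 = 0 + 0 + 0 + 1 + 1 + 0 + 1 + 1 = 4 ≡ 0 (mod 2).
  s_2 = 1 + 0 + 0 + 1 + 1 + 0 + 1 + 1 = 5 ≡ 1 (mod 2).
  s_3 = 0 + 1 + 0 + 1 + 0 + 1 + 1 + 1 = 5 ≡ 1 (mod 2).
  s_4 = 0 + 1 + 0 + 1 + 0 + 1 + 0 + 1 = 4 ≡ 0 (mod 2).
s = (0, 1, 1, 0)^T — this equals column 6 of H (binary 0110), so error is at position 6.
Correct: flip bit 6 of r = 001100100011011 to get c = 001101100011011.


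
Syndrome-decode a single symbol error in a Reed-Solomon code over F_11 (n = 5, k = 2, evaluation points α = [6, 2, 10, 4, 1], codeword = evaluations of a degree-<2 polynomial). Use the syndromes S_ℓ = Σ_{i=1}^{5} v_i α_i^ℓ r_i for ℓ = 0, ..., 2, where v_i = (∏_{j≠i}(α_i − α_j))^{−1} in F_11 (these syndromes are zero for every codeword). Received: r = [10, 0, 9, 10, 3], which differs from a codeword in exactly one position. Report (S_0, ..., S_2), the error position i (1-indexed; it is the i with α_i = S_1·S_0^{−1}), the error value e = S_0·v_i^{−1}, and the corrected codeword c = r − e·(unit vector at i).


S = (10, 7, 6), error at position 4, error magnitude e = 5, c = [10, 0, 9, 5, 3].

Step 1: column multipliers v_i = (∏_{j≠i}(α_i − α_j))^{−1} mod 11.
  i = 1 (α = 6): (6−2)(6−10)(6−4)(6−1) = 4·(−4)·2·5 = −160 ≡ 5, so v_1 = 5^{−1} = 9 (mod 11).
  i = 2 (α = 2): (2−6)(2−10)(2−4)(2−1) = (−4)·(−8)·(−2)·1 = −64 ≡ 2, so v_2 = 2^{−1} = 6 (mod 11).
  i = 3 (α = 10): (10−6)(10−2)(10−4)(10−1) = 4·8·6·9 = 1728 ≡ 1, so v_3 = 1^{−1} = 1 (mod 11).
  i = 4 (α = 4): (4−6)(4−2)(4−10)(4−1) = (−2)·2·(−6)·3 = 72 ≡ 6, so v_4 = 6^{−1} = 2 (mod 11).
  i = 5 (α = 1): (1−6)(1−2)(1−10)(1−4) = (−5)·(−1)·(−9)·(−3) = 135 ≡ 3, so v_5 = 3^{−1} = 4 (mod 11).
  v = [9, 6, 1, 2, 4].
Step 2: syndromes of r = [10, 0, 9, 10, 3] (all sums mod 11).
  S_0 = Σ v_i r_i = 9·10 + 6·0 + 1·9 + 2·10 + 4·3 = 131 ≡ 10.
  S_1 = Σ v_i α_i r_i = 9·6·10 + 6·2·0 + 1·10·9 + 2·4·10 + 4·1·3 = 722 ≡ 7.
  α_i^2 mod 11 = [3, 4, 1, 5, 1].
  S_2 = Σ v_i α_i^2 r_i = 9·3·10 + 6·4·0 + 1·1·9 + 2·5·10 + 4·1·3 = 391 ≡ 6.
  S = (10, 7, 6) ≠ 0, so r is not a codeword (an error is present).
Step 3: locate the error. For a single error e at position i, S_ℓ = v_i·e·α_i^ℓ, so α_err = S_1/S_0.
  S_0^{−1} = 10^{−1} = 10 (mod 11), so α_err = 7·10 = 70 ≡ 4 = α_4. Error position i = 4.
  Consistency check: S_2/S_1 = 6·8 = 48 ≡ 4 = α_err ✓ (single-error assumption holds).
Step 4: error magnitude e = S_0/v_4 = S_0·∏_{j≠4}(α_4 − α_j) = 10·6 = 60 ≡ 5 (mod 11).
Step 5: correct position 4: c_4 = r_4 − e = 10 − 5 ≡ 5 (mod 11). Hence c = [10, 0, 9, 5, 3].
  Check: interpolating c through the α_i gives m(x) = 6 + 8·x (degree < 2) with m(α_i) = c_i for every i, so c is indeed a codeword.


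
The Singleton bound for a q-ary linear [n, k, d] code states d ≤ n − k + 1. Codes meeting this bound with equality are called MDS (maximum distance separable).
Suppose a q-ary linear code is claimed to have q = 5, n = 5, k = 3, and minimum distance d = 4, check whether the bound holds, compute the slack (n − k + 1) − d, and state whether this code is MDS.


Singleton RHS = n − k + 1 = 3, slack = -1, bound violated (no such code; not MDS).

Singleton bound: d ≤ n − k + 1.
Here n = 5, k = 3, so n − k + 1 = 3.
Given d = 4, check d ≤ 3: NO.
Slack = (n − k + 1) − d = -1.
The slack is negative: d = 4 exceeds n − k + 1 = 3 by 1, so the Singleton bound is violated and no linear [5, 3, 4]_5 code can exist. In particular it is not MDS (MDS requires d = n − k + 1 exactly).
Description: the claimed parameters are [5, 3, 4]_5; such a code would be impossible (violates the Singleton bound).


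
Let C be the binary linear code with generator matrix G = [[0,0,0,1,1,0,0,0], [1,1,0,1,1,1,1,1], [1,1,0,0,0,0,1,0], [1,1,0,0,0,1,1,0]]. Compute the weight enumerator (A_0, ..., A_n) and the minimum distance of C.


Weight distribution: A_0 = 1, A_1 = 2, A_2 = 2, A_3 = 3, A_4 = 3, A_5 = 2, A_6 = 2, A_7 = 1. Minimum distance d = 1.

Enumerate all 2^4 = 16 messages m ∈ F_2^4.
For each, compute codeword c = mG in F_2^8, then tally its weight.
  m = 0000 → c = 00000000, weight = 0.
  m = 1000 → c = 00011000, weight = 2.
  m = 0100 → c = 11011111, weight = 7.
  m = 1100 → c = 11000111, weight = 5.
  m = 0010 → c = 11000010, weight = 3.
  m = 1010 → c = 11011010, weight = 5.
  m = 0110 → c = 00011101, weight = 4.
  m = 1110 → c = 00000101, weight = 2.
  m = 0001 → c = 11000110, weight = 4.
  m = 1001 → c = 11011110, weight = 6.
  m = 0101 → c = 00011001, weight = 3.
  m = 1101 → c = 00000001, weight = 1.
  m = 0011 → c = 00000100, weight = 1.
  m = 1011 → c = 00011100, weight = 3.
  m = 0111 → c = 11011011, weight = 6.
  m = 1111 → c = 11000011, weight = 4.
Tally weights:
  weight 0: 1 codewords.
  weight 1: 2 codewords.
  weight 2: 2 codewords.
  weight 3: 3 codewords.
  weight 4: 3 codewords.
  weight 5: 2 codewords.
  weight 6: 2 codewords.
  weight 7: 1 codewords.
Minimum distance d = smallest w > 0 with A_w > 0 = 1.
Sanity: Σ A_w = 16 = 2^4 = 16 ✓.


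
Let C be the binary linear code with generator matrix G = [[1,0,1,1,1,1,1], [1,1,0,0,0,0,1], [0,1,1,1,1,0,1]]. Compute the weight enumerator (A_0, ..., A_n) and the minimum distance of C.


Weight distribution: A_0 = 1, A_2 = 1, A_3 = 2, A_4 = 1, A_5 = 2, A_6 = 1. Minimum distance d = 2.

Enumerate all 2^3 = 8 messages m ∈ F_2^3.
For each, compute codeword c = mG in F_2^7, then tally its weight.
  m = 000 → c = 0000000, weight = 0.
  m = 100 → c = 1011111, weight = 6.
  m = 010 → c = 1100001, weight = 3.
  m = 110 → c = 0111110, weight = 5.
  m = 001 → c = 0111101, weight = 5.
  m = 101 → c = 1100010, weight = 3.
  m = 011 → c = 1011100, weight = 4.
  m = 111 → c = 0000011, weight = 2.
Tally weights:
  weight 0: 1 codewords.
  weight 2: 1 codewords.
  weight 3: 2 codewords.
  weight 4: 1 codewords.
  weight 5: 2 codewords.
  weight 6: 1 codewords.
Minimum distance d = smallest w > 0 with A_w > 0 = 2.
Sanity: Σ A_w = 8 = 2^3 = 8 ✓.


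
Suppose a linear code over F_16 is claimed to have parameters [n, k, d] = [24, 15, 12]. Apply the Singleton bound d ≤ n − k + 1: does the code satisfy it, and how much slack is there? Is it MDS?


Singleton RHS = n − k + 1 = 10, slack = -2, bound violated (no such code; not MDS).

Singleton bound: d ≤ n − k + 1.
Here n = 24, k = 15, so n − k + 1 = 10.
Given d = 12, check d ≤ 10: NO.
Slack = (n − k + 1) − d = -2.
The slack is negative: d = 12 exceeds n − k + 1 = 10 by 2, so the Singleton bound is violated and no linear [24, 15, 12]_16 code can exist. In particular it is not MDS (MDS requires d = n − k + 1 exactly).
Description: the claimed parameters are [24, 15, 12]_16; such a code would be impossible (violates the Singleton bound).


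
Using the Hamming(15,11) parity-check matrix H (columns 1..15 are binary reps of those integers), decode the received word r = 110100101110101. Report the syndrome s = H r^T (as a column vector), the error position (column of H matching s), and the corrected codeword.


s = (1, 0, 1, 0)^T, error position = 10, corrected codeword c = 110100101010101

Compute s = H r^T mod 2 one row at a time:
  s_1 = 0 + 1 + 1 + 1 + 0 + 1 + 0 + 1 = 5 ≡ 1 (mod 2).
  s_2 = 1 + 0 + 0 + 1 + 0 + 1 + 0 + 1 = 4 ≡ 0 (mod 2).
  s_3 = 1 + 0 + 0 + 1 + 1 + 1 + 0 + 1 = 5 ≡ 1 (mod 2).
  s_4 = 1 + 0 + 0 + 1 + 1 + 1 + 1 + 1 = 6 ≡ 0 (mod 2).
s = (1, 0, 1, 0)^T — this equals column 10 of H (binary 1010), so error is at position 10.
Correct: flip bit 10 of r = 110100101110101 to get c = 110100101010101.


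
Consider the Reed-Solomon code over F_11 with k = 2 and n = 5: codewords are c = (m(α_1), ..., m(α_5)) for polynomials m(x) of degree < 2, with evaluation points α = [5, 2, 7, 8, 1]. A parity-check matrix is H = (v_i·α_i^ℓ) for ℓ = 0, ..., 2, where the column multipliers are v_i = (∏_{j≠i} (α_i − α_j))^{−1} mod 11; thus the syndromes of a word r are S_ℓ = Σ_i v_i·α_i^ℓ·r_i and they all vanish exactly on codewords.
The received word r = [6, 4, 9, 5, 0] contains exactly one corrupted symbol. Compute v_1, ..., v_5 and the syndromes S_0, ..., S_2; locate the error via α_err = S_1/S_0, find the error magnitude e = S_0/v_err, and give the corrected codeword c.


S = (7, 3, 6), error at position 2, error magnitude e = 8, c = [6, 7, 9, 5, 0].

Step 1: column multipliers v_i = (∏_{j≠i}(α_i − α_j))^{−1} mod 11.
  i = 1 (α = 5): (5−2)(5−7)(5−8)(5−1) = 3·(−2)·(−3)·4 = 72 ≡ 6, so v_1 = 6^{−1} = 2 (mod 11).
  i = 2 (α = 2): (2−5)(2−7)(2−8)(2−1) = (−3)·(−5)·(−6)·1 = −90 ≡ 9, so v_2 = 9^{−1} = 5 (mod 11).
  i = 3 (α = 7): (7−5)(7−2)(7−8)(7−1) = 2·5·(−1)·6 = −60 ≡ 6, so v_3 = 6^{−1} = 2 (mod 11).
  i = 4 (α = 8): (8−5)(8−2)(8−7)(8−1) = 3·6·1·7 = 126 ≡ 5, so v_4 = 5^{−1} = 9 (mod 11).
  i = 5 (α = 1): (1−5)(1−2)(1−7)(1−8) = (−4)·(−1)·(−6)·(−7) = 168 ≡ 3, so v_5 = 3^{−1} = 4 (mod 11).
  v = [2, 5, 2, 9, 4].
Step 2: syndromes of r = [6, 4, 9, 5, 0] (all sums mod 11).
  S_0 = Σ v_i r_i = 2·6 + 5·4 + 2·9 + 9·5 + 4·0 = 95 ≡ 7.
  S_1 = Σ v_i α_i r_i = 2·5·6 + 5·2·4 + 2·7·9 + 9·8·5 + 4·1·0 = 586 ≡ 3.
  α_i^2 mod 11 = [3, 4, 5, 9, 1].
  S_2 = Σ v_i α_i^2 r_i = 2·3·6 + 5·4·4 + 2·5·9 + 9·9·5 + 4·1·0 = 611 ≡ 6.
  S = (7, 3, 6) ≠ 0, so r is not a codeword (an error is present).
Step 3: locate the error. For a single error e at position i, S_ℓ = v_i·e·α_i^ℓ, so α_err = S_1/S_0.
  S_0^{−1} = 7^{−1} = 8 (mod 11), so α_err = 3·8 = 24 ≡ 2 = α_2. Error position i = 2.
  Consistency check: S_2/S_1 = 6·4 = 24 ≡ 2 = α_err ✓ (single-error assumption holds).
Step 4: error magnitude e = S_0/v_2 = S_0·∏_{j≠2}(α_2 − α_j) = 7·9 = 63 ≡ 8 (mod 11).
Step 5: correct position 2: c_2 = r_2 − e = 4 − 8 ≡ 7 (mod 11). Hence c = [6, 7, 9, 5, 0].
  Check: interpolating c through the α_i gives m(x) = 4 + 7·x (degree < 2) with m(α_i) = c_i for every i, so c is indeed a codeword.


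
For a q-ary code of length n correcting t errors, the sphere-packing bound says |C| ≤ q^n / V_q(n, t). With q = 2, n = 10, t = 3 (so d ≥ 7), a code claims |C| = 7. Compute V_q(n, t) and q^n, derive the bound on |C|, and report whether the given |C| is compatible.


V_q(n, t) = 176, q^n = 1024, Hamming bound = 5, |C| = 7 > bound (violated).

Step 1: Compute V_q(n, t) = Σ_{j=0}^3 C(n, j) (q−1)^j.
  j = 0: C(10,0)·(1)^0 = 1·1 = 1.
  j = 1: C(10,1)·(1)^1 = 10·1 = 10.
  j = 2: C(10,2)·(1)^2 = 45·1 = 45.
  j = 3: C(10,3)·(1)^3 = 120·1 = 120.
  V_q(n, t) = 1 + 10 + 45 + 120 = 176.
Step 2: q^n = 2^10 = 1024.
Step 3: Hamming bound ⌊q^n / V_q(n,t)⌋ = ⌊1024/176⌋ = 5.
Step 4: Compare |C| = 7 to 5: violated.
The claimed |C| lies above the Hamming bound, so no 2-ary code of length 10 with d ≥ 7 can have 7 codewords.


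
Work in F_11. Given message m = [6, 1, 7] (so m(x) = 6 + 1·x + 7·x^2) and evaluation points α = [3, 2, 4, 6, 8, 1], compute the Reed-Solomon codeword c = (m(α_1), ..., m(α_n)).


c = [6, 3, 1, 0, 0, 3]

Message polynomial: m(x) = 6 + 1·x + 7·x^2 (mod 11).
For each evaluation point α_i, compute m(α_i) mod 11:
  α_1 = 3: Horner steps 7 → 0 → 6, so m(3) = 6.
  α_2 = 2: Horner steps 7 → 4 → 3, so m(2) = 3.
  α_3 = 4: Horner steps 7 → 7 → 1, so m(4) = 1.
  α_4 = 6: Horner steps 7 → 10 → 0, so m(6) = 0.
  α_5 = 8: Horner steps 7 → 2 → 0, so m(8) = 0.
  α_6 = 1: Horner steps 7 → 8 → 3, so m(1) = 3.
Codeword c = [6, 3, 1, 0, 0, 3] ∈ F_11^6.


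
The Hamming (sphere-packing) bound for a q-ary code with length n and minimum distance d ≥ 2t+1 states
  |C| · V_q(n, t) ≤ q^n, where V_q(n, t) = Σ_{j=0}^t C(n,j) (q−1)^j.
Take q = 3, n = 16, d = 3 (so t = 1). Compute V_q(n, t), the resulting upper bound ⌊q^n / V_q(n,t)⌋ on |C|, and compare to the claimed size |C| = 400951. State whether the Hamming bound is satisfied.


V_q(n, t) = 33, q^n = 43046721, Hamming bound = 1304446, |C| = 400951 ≤ bound (satisfied).

Step 1: Compute V_q(n, t) = Σ_{j=0}^1 C(n, j) (q−1)^j.
  j = 0: C(16,0)·(2)^0 = 1·1 = 1.
  j = 1: C(16,1)·(2)^1 = 16·2 = 32.
  V_q(n, t) = 1 + 32 = 33.
Step 2: q^n = 3^16 = 43046721.
Step 3: Hamming bound ⌊q^n / V_q(n,t)⌋ = ⌊43046721/33⌋ = 1304446.
Step 4: Compare |C| = 400951 to 1304446: satisfied.
The claimed |C| lies below the Hamming bound.


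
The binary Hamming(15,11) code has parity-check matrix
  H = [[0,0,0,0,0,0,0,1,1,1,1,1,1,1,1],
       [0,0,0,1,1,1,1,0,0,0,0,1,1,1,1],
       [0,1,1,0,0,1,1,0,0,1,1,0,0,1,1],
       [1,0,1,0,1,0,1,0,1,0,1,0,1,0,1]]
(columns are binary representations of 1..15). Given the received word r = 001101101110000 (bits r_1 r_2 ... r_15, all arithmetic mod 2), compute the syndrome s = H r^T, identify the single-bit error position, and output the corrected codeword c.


s = (1, 1, 1, 0)^T, error position = 14, corrected codeword c = 001101101110010

Compute s = H r^T mod 2 one row at a time:
  s_1 = 0 + 1 + 1 + 1 + 0 + 0 + 0 + 0 = 3 ≡ 1 (mod 2).
  s_2 = 1 + 0 + 1 + 1 + 0 + 0 + 0 + 0 = 3 ≡ 1 (mod 2).
  s_3 = 0 + 1 + 1 + 1 + 1 + 1 + 0 + 0 = 5 ≡ 1 (mod 2).
  s_4 = 0 + 1 + 0 + 1 + 1 + 1 + 0 + 0 = 4 ≡ 0 (mod 2).
s = (1, 1, 1, 0)^T — this equals column 14 of H (binary 1110), so error is at position 14.
Correct: flip bit 14 of r = 001101101110000 to get c = 001101101110010.


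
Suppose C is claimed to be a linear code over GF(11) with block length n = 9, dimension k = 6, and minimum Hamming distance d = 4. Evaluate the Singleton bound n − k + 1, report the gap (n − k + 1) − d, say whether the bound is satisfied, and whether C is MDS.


Singleton RHS = n − k + 1 = 4, slack = 0, bound satisfied, MDS.

Singleton bound: d ≤ n − k + 1.
Here n = 9, k = 6, so n − k + 1 = 4.
Given d = 4, check d ≤ 4: YES.
Slack = (n − k + 1) − d = 0.
The code is MDS (slack = 0).
Description: the claimed parameters are [9, 6, 4]_11; such a code would be MDS (meets Singleton bound).


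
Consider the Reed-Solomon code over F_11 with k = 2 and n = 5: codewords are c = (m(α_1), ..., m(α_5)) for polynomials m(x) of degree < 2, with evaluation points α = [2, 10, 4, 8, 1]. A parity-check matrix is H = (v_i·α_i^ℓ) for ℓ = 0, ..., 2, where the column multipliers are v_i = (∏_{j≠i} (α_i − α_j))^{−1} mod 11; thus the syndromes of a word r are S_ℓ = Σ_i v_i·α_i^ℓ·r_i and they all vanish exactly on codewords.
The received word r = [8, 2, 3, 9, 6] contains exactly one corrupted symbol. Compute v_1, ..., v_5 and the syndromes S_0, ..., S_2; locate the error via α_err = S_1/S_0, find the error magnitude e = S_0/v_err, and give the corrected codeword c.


S = (2, 8, 10), error at position 3, error magnitude e = 2, c = [8, 2, 1, 9, 6].

Step 1: column multipliers v_i = (∏_{j≠i}(α_i − α_j))^{−1} mod 11.
  i = 1 (α = 2): (2−10)(2−4)(2−8)(2−1) = (−8)·(−2)·(−6)·1 = −96 ≡ 3, so v_1 = 3^{−1} = 4 (mod 11).
  i = 2 (α = 10): (10−2)(10−4)(10−8)(10−1) = 8·6·2·9 = 864 ≡ 6, so v_2 = 6^{−1} = 2 (mod 11).
  i = 3 (α = 4): (4−2)(4−10)(4−8)(4−1) = 2·(−6)·(−4)·3 = 144 ≡ 1, so v_3 = 1^{−1} = 1 (mod 11).
  i = 4 (α = 8): (8−2)(8−10)(8−4)(8−1) = 6·(−2)·4·7 = −336 ≡ 5, so v_4 = 5^{−1} = 9 (mod 11).
  i = 5 (α = 1): (1−2)(1−10)(1−4)(1−8) = (−1)·(−9)·(−3)·(−7) = 189 ≡ 2, so v_5 = 2^{−1} = 6 (mod 11).
  v = [4, 2, 1, 9, 6].
Step 2: syndromes of r = [8, 2, 3, 9, 6] (all sums mod 11).
  S_0 = Σ v_i r_i = 4·8 + 2·2 + 1·3 + 9·9 + 6·6 = 156 ≡ 2.
  S_1 = Σ v_i α_i r_i = 4·2·8 + 2·10·2 + 1·4·3 + 9·8·9 + 6·1·6 = 800 ≡ 8.
  α_i^2 mod 11 = [4, 1, 5, 9, 1].
  S_2 = Σ v_i α_i^2 r_i = 4·4·8 + 2·1·2 + 1·5·3 + 9·9·9 + 6·1·6 = 912 ≡ 10.
  S = (2, 8, 10) ≠ 0, so r is not a codeword (an error is present).
Step 3: locate the error. For a single error e at position i, S_ℓ = v_i·e·α_i^ℓ, so α_err = S_1/S_0.
  S_0^{−1} = 2^{−1} = 6 (mod 11), so α_err = 8·6 = 48 ≡ 4 = α_3. Error position i = 3.
  Consistency check: S_2/S_1 = 10·7 = 70 ≡ 4 = α_err ✓ (single-error assumption holds).
Step 4: error magnitude e = S_0/v_3 = S_0·∏_{j≠3}(α_3 − α_j) = 2·1 = 2 ≡ 2 (mod 11).
Step 5: correct position 3: c_3 = r_3 − e = 3 − 2 ≡ 1 (mod 11). Hence c = [8, 2, 1, 9, 6].
  Check: interpolating c through the α_i gives m(x) = 4 + 2·x (degree < 2) with m(α_i) = c_i for every i, so c is indeed a codeword.


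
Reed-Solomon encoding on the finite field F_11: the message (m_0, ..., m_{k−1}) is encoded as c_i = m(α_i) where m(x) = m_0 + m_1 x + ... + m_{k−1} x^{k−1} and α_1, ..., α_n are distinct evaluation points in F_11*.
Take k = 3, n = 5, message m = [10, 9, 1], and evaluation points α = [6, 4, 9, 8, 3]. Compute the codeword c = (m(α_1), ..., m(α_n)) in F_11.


c = [1, 7, 7, 3, 2]

Message polynomial: m(x) = 10 + 9·x + 1·x^2 (mod 11).
For each evaluation point α_i, compute m(α_i) mod 11:
  α_1 = 6: Horner steps 1 → 4 → 1, so m(6) = 1.
  α_2 = 4: Horner steps 1 → 2 → 7, so m(4) = 7.
  α_3 = 9: Horner steps 1 → 7 → 7, so m(9) = 7.
  α_4 = 8: Horner steps 1 → 6 → 3, so m(8) = 3.
  α_5 = 3: Horner steps 1 → 1 → 2, so m(3) = 2.
Codeword c = [1, 7, 7, 3, 2] ∈ F_11^5.


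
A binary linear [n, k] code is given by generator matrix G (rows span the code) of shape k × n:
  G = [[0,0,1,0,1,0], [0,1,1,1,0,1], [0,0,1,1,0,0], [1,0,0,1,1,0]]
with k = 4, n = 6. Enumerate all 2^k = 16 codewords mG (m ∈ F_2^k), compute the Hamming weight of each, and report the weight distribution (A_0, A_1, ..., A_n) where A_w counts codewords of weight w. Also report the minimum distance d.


Weight distribution: A_0 = 1, A_1 = 1, A_2 = 4, A_3 = 4, A_4 = 3, A_5 = 3. Minimum distance d = 1.

Enumerate all 2^4 = 16 messages m ∈ F_2^4.
For each, compute codeword c = mG in F_2^6, then tally its weight.
  m = 0000 → c = 000000, weight = 0.
  m = 1000 → c = 001010, weight = 2.
  m = 0100 → c = 011101, weight = 4.
  m = 1100 → c = 010111, weight = 4.
  m = 0010 → c = 001100, weight = 2.
  m = 1010 → c = 000110, weight = 2.
  m = 0110 → c = 010001, weight = 2.
  m = 1110 → c = 011011, weight = 4.
  m = 0001 → c = 100110, weight = 3.
  m = 1001 → c = 101100, weight = 3.
  m = 0101 → c = 111011, weight = 5.
  m = 1101 → c = 110001, weight = 3.
  m = 0011 → c = 101010, weight = 3.
  m = 1011 → c = 100000, weight = 1.
  m = 0111 → c = 110111, weight = 5.
  m = 1111 → c = 111101, weight = 5.
Tally weights:
  weight 0: 1 codewords.
  weight 1: 1 codewords.
  weight 2: 4 codewords.
  weight 3: 4 codewords.
  weight 4: 3 codewords.
  weight 5: 3 codewords.
Minimum distance d = smallest w > 0 with A_w > 0 = 1.
Sanity: Σ A_w = 16 = 2^4 = 16 ✓.


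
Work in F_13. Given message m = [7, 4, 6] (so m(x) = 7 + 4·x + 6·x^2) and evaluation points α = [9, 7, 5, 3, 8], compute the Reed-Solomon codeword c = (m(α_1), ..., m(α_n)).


c = [9, 4, 8, 8, 7]

Message polynomial: m(x) = 7 + 4·x + 6·x^2 (mod 13).
For each evaluation point α_i, compute m(α_i) mod 13:
  α_1 = 9: Horner steps 6 → 6 → 9, so m(9) = 9.
  α_2 = 7: Horner steps 6 → 7 → 4, so m(7) = 4.
  α_3 = 5: Horner steps 6 → 8 → 8, so m(5) = 8.
  α_4 = 3: Horner steps 6 → 9 → 8, so m(3) = 8.
  α_5 = 8: Horner steps 6 → 0 → 7, so m(8) = 7.
Codeword c = [9, 4, 8, 8, 7] ∈ F_13^5.


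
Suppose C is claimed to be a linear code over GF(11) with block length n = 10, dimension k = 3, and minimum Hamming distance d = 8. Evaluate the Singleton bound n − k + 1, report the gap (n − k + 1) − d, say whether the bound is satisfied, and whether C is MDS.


Singleton RHS = n − k + 1 = 8, slack = 0, bound satisfied, MDS.

Singleton bound: d ≤ n − k + 1.
Here n = 10, k = 3, so n − k + 1 = 8.
Given d = 8, check d ≤ 8: YES.
Slack = (n − k + 1) − d = 0.
The code is MDS (slack = 0).
Description: the claimed parameters are [10, 3, 8]_11; such a code would be MDS (meets Singleton bound).


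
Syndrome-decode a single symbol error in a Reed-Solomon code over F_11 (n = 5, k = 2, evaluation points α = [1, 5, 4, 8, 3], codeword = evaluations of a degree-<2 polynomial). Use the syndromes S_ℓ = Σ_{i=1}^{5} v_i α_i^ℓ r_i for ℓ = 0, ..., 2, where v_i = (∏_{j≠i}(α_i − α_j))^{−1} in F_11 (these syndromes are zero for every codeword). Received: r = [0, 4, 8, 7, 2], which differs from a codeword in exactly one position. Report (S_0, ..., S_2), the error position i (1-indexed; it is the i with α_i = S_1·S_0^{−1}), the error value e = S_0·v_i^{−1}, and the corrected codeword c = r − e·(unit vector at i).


S = (5, 9, 3), error at position 3, error magnitude e = 5, c = [0, 4, 3, 7, 2].

Step 1: column multipliers v_i = (∏_{j≠i}(α_i − α_j))^{−1} mod 11.
  i = 1 (α = 1): (1−5)(1−4)(1−8)(1−3) = (−4)·(−3)·(−7)·(−2) = 168 ≡ 3, so v_1 = 3^{−1} = 4 (mod 11).
  i = 2 (α = 5): (5−1)(5−4)(5−8)(5−3) = 4·1·(−3)·2 = −24 ≡ 9, so v_2 = 9^{−1} = 5 (mod 11).
  i = 3 (α = 4): (4−1)(4−5)(4−8)(4−3) = 3·(−1)·(−4)·1 = 12 ≡ 1, so v_3 = 1^{−1} = 1 (mod 11).
  i = 4 (α = 8): (8−1)(8−5)(8−4)(8−3) = 7·3·4·5 = 420 ≡ 2, so v_4 = 2^{−1} = 6 (mod 11).
  i = 5 (α = 3): (3−1)(3−5)(3−4)(3−8) = 2·(−2)·(−1)·(−5) = −20 ≡ 2, so v_5 = 2^{−1} = 6 (mod 11).
  v = [4, 5, 1, 6, 6].
Step 2: syndromes of r = [0, 4, 8, 7, 2] (all sums mod 11).
  S_0 = Σ v_i r_i = 4·0 + 5·4 + 1·8 + 6·7 + 6·2 = 82 ≡ 5.
  S_1 = Σ v_i α_i r_i = 4·1·0 + 5·5·4 + 1·4·8 + 6·8·7 + 6·3·2 = 504 ≡ 9.
  α_i^2 mod 11 = [1, 3, 5, 9, 9].
  S_2 = Σ v_i α_i^2 r_i = 4·1·0 + 5·3·4 + 1·5·8 + 6·9·7 + 6·9·2 = 586 ≡ 3.
  S = (5, 9, 3) ≠ 0, so r is not a codeword (an error is present).
Step 3: locate the error. For a single error e at position i, S_ℓ = v_i·e·α_i^ℓ, so α_err = S_1/S_0.
  S_0^{−1} = 5^{−1} = 9 (mod 11), so α_err = 9·9 = 81 ≡ 4 = α_3. Error position i = 3.
  Consistency check: S_2/S_1 = 3·5 = 15 ≡ 4 = α_err ✓ (single-error assumption holds).
Step 4: error magnitude e = S_0/v_3 = S_0·∏_{j≠3}(α_3 − α_j) = 5·1 = 5 ≡ 5 (mod 11).
Step 5: correct position 3: c_3 = r_3 − e = 8 − 5 ≡ 3 (mod 11). Hence c = [0, 4, 3, 7, 2].
  Check: interpolating c through the α_i gives m(x) = 10 + 1·x (degree < 2) with m(α_i) = c_i for every i, so c is indeed a codeword.


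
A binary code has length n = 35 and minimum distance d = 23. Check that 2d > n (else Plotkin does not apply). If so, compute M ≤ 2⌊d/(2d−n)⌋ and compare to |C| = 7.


Plotkin bound M ≤ 4; given |C| = 7 > bound (violated).

Check applicability: 2d = 46, n = 35.
2d − n = 11 > 0, so Plotkin applies.
Compute d/(2d−n) = 23/11 ≈ 2.0909.
⌊d/(2d−n)⌋ = 2.
Plotkin bound: M ≤ 2·2 = 4.
Given |C| = 7, check: VIOLATED.
This |C| is above the Plotkin bound, so no binary code with n = 35, d = 23 and 7 codewords exists.


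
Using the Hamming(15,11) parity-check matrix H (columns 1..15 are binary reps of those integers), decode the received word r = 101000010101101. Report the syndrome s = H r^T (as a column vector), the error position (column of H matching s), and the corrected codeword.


s = (1, 1, 1, 0)^T, error position = 14, corrected codeword c = 101000010101111

Compute s = H r^T mod 2 one row at a time:
  s_1 = 1 + 0 + 1 + 0 + 1 + 1 + 0 + 1 = 5 ≡ 1 (mod 2).
  s_2 = 0 + 0 + 0 + 0 + 1 + 1 + 0 + 1 = 3 ≡ 1 (mod 2).
  s_3 = 0 + 1 + 0 + 0 + 1 + 0 + 0 + 1 = 3 ≡ 1 (mod 2).
  s_4 = 1 + 1 + 0 + 0 + 0 + 0 + 1 + 1 = 4 ≡ 0 (mod 2).
s = (1, 1, 1, 0)^T — this equals column 14 of H (binary 1110), so error is at position 14.
Correct: flip bit 14 of r = 101000010101101 to get c = 101000010101111.


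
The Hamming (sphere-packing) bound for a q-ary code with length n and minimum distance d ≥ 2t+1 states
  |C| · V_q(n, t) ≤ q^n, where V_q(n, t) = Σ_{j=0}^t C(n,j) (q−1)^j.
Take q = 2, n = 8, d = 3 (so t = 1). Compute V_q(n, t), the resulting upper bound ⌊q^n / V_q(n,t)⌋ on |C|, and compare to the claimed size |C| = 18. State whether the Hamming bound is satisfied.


V_q(n, t) = 9, q^n = 256, Hamming bound = 28, |C| = 18 ≤ bound (satisfied).

Step 1: Compute V_q(n, t) = Σ_{j=0}^1 C(n, j) (q−1)^j.
  j = 0: C(8,0)·(1)^0 = 1·1 = 1.
  j = 1: C(8,1)·(1)^1 = 8·1 = 8.
  V_q(n, t) = 1 + 8 = 9.
Step 2: q^n = 2^8 = 256.
Step 3: Hamming bound ⌊q^n / V_q(n,t)⌋ = ⌊256/9⌋ = 28.
Step 4: Compare |C| = 18 to 28: satisfied.
The claimed |C| lies below the Hamming bound.


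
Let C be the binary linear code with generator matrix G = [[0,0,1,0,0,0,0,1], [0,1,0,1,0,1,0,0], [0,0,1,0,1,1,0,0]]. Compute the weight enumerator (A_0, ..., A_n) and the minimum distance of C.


Weight distribution: A_0 = 1, A_2 = 1, A_3 = 3, A_4 = 2, A_5 = 1. Minimum distance d = 2.

Enumerate all 2^3 = 8 messages m ∈ F_2^3.
For each, compute codeword c = mG in F_2^8, then tally its weight.
  m = 000 → c = 00000000, weight = 0.
  m = 100 → c = 00100001, weight = 2.
  m = 010 → c = 01010100, weight = 3.
  m = 110 → c = 01110101, weight = 5.
  m = 001 → c = 00101100, weight = 3.
  m = 101 → c = 00001101, weight = 3.
  m = 011 → c = 01111000, weight = 4.
  m = 111 → c = 01011001, weight = 4.
Tally weights:
  weight 0: 1 codewords.
  weight 2: 1 codewords.
  weight 3: 3 codewords.
  weight 4: 2 codewords.
  weight 5: 1 codewords.
Minimum distance d = smallest w > 0 with A_w > 0 = 2.
Sanity: Σ A_w = 8 = 2^3 = 8 ✓.
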